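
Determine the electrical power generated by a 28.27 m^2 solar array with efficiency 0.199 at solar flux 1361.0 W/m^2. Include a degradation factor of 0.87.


P = area * eta * S * degradation
P = 28.27 * 0.199 * 1361.0 * 0.87
P = 6661.2581 W

6661.2581 W


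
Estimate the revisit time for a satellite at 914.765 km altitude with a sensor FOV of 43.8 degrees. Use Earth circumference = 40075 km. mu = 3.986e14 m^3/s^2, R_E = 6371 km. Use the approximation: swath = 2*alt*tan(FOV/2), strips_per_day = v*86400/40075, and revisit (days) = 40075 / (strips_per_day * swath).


swath = 2*914.765*tan(0.3822271) = 735.4663 km
v = sqrt(mu/r) = 7396.5819 m/s = 7.3966 km/s
strips/day = v*86400/40075 = 7.3966*86400/40075 = 15.9467
coverage/day = strips * swath = 15.9467 * 735.4663 = 11728.2734 km
revisit = 40075 / 11728.2734 = 3.4170 days

3.4170 days


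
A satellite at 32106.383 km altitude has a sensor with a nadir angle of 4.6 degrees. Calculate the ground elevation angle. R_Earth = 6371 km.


r = R_E + alt = 38477.3830 km
Law of sines in the satellite / Earth-center / ground-point triangle:
  sin(nadir)/R_E = sin(90 + el)/r  =>  cos(el) = (r/R_E)*sin(nadir)
cos(el) = (38477.3830 / 6371.0000) * sin(4.6 deg) = 0.484358
el = arccos(0.484358) = 61.0296 deg
(Earth-central angle = 90 - nadir - el = 24.3704 deg)

61.0296 degrees


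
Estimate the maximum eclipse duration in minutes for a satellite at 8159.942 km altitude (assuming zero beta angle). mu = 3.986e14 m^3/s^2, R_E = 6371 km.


r = 14530.9420 km
T = 290.5364 min
Eclipse fraction = arcsin(R_E/r)/pi = arcsin(6371.0000/14530.9420)/pi
= arcsin(0.4384437)/pi = 0.1444701
Eclipse duration = 0.1444701 * 290.5364 = 41.9738 min

41.9738 minutes


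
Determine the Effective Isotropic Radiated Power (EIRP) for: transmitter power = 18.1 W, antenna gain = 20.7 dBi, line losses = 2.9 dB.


Pt = 18.1 W = 12.5768 dBW
EIRP = Pt_dBW + Gt - losses = 12.5768 + 20.7 - 2.9 = 30.3768 dBW

30.3768 dBW


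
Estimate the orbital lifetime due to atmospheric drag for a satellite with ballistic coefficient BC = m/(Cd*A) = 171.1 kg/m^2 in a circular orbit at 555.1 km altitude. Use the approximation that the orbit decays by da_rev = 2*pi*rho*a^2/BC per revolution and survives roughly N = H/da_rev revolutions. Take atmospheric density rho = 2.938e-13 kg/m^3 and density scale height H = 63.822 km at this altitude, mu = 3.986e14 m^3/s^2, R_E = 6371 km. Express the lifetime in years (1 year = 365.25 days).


a = R_E + alt = 6926.1000 km = 6.9261e+06 m
da_rev = 2*pi*rho*a^2/BC = 2*pi*2.938e-13*(6.9261e+06)^2/171.1 = 0.517558166 m per revolution
N = H/da_rev = 63822.0000 m / 0.517558166 m = 123313.6759 revolutions
P = 2*pi*sqrt(a^3/mu) = 5736.4651 s
lifetime = N*P = 123313.6759 * 5736.4651 = 7.073846e+08 s = 8187.3218 days
years = 8187.3218 / 365.25 = 22.4157 years

22.4157 years


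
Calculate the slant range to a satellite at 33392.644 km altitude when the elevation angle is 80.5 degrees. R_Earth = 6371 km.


h = 33392.644 km, el = 80.5 deg
d = -R_E*sin(el) + sqrt((R_E*sin(el))^2 + 2*R_E*h + h^2)
d = -6371.0000*sin(1.4050) + sqrt((6371.0000*0.9862856)^2 + 2*6371.0000*33392.644 + 33392.644^2)
d = 33466.1127 km

33466.1127 km


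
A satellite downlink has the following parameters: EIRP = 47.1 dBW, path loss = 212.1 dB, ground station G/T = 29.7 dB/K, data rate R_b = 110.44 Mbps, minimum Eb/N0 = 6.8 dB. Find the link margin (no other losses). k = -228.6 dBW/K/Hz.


C/N0 = EIRP - FSPL + G/T - k = 47.1 - 212.1 + 29.7 - (-228.6)
C/N0 = 93.3000 dB-Hz
R_b = 110.44 Mbps = 1.1044e+08 bps -> 10*log10(R_b) = 80.4313 dB-Hz
Eb/N0 = C/N0 - 10*log10(R_b) = 93.3000 - 80.4313 = 12.8687 dB
Margin = Eb/N0 - Eb/N0_req = 12.8687 - 6.8 = 6.0687 dB (link closes)

6.0687 dB


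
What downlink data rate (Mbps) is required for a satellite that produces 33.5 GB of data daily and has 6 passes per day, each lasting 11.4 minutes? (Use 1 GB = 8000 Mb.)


total contact time = 6 * 11.4 * 60 = 4104.0000 s
data = 33.5 GB = 268000.0000 Mb
rate = 268000.0000 / 4104.0000 = 65.3021 Mbps

65.3021 Mbps


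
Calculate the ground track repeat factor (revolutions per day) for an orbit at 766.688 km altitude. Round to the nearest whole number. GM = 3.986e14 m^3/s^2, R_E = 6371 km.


r = 7.137688e+06 m
T = 2*pi*sqrt(r^3/mu) = 6001.3307 s = 100.0222 min
revs/day = 1440 / 100.0222 = 14.3968
Rounded: 14 revolutions per day

14 revolutions per day


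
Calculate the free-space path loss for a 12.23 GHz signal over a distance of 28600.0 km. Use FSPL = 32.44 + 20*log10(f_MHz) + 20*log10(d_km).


f = 12.23 GHz = 12230.0000 MHz
d = 28600.0 km
FSPL = 32.44 + 20*log10(12230.0000) + 20*log10(28600.0)
FSPL = 32.44 + 81.7485 + 89.1273
FSPL = 203.3158 dB

203.3158 dB


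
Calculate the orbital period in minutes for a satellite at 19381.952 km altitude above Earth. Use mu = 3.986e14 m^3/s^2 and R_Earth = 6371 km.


r = 25752.9520 km = 2.5752952e+07 m
T = 2*pi*sqrt(r^3/mu) = 2*pi*sqrt(1.7079732e+22 / 3.986e14)
T = 41129.3408 s = 685.4890 min

685.4890 minutes


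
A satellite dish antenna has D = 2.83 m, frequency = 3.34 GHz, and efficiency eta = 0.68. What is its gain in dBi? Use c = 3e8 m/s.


lambda = c/f = 3e8 / 3.34e+09 = 0.08982036 m
G = eta*(pi*D/lambda)^2 = 0.68*(pi*2.83/0.08982036)^2
G = 6662.4192 (linear)
G = 10*log10(6662.4192) = 38.2363 dBi

38.2363 dBi


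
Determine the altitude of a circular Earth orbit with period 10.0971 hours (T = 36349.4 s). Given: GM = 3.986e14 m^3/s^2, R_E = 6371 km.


T = 36349.4 s
r = (mu*T^2/(4*pi^2))^(1/3) = (3.986e14 * 36349.4^2 / (4*pi^2))^(1/3)
r = 2.3716869e+07 m = 23716.8688 km
alt = r - R_E = 23716.8688 - 6371 = 17345.8688 km

17345.8688 km


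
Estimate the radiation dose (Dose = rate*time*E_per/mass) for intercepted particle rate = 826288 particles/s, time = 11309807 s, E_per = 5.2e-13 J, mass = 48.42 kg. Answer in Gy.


Total energy deposited = rate * time * E_per
  = 826288 * 11309807 * 5.2e-13 = 4.8595 J
Dose = E_total / mass = 4.8595 / 48.42
Dose = 0.1003611 Gy

0.1004 Gy


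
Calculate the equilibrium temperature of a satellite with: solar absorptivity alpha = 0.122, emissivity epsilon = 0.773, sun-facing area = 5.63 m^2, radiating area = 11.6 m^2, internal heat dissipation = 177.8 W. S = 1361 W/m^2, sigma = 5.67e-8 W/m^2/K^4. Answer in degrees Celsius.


Numerator = alpha*S*A_sun + Q_int = 0.122*1361*5.63 + 177.8 = 1112.6165 W
Denominator = eps*sigma*A_rad = 0.773*5.67e-8*11.6 = 5.0841756e-07 W/K^4
T^4 = 2.1883911e+09 K^4
T = 216.2874 K = -56.8626 C

-56.8626 degrees Celsius


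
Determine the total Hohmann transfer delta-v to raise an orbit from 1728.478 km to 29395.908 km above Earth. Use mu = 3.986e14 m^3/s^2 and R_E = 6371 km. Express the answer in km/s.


r1 = 8099.4780 km = 8.099478e+06 m
r2 = 35766.9080 km = 3.5766908e+07 m
dv1 = sqrt(mu/r1)*(sqrt(2*r2/(r1+r2)) - 1) = 1943.1875 m/s
dv2 = sqrt(mu/r2)*(1 - sqrt(2*r1/(r1+r2))) = 1309.6773 m/s
total dv = |dv1| + |dv2| = 1943.1875 + 1309.6773 = 3252.8648 m/s = 3.2529 km/s

3.2529 km/s


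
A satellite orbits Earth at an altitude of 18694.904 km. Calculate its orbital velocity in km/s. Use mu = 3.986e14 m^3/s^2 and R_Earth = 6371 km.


r = R_E + alt = 6371.0 + 18694.904 = 25065.9040 km = 2.5065904e+07 m
v = sqrt(mu/r) = sqrt(3.986e14 / 2.5065904e+07) = 3987.7412 m/s = 3.9877 km/s

3.9877 km/s


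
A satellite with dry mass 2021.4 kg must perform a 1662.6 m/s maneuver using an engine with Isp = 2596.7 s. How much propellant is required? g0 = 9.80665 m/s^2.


ve = Isp * g0 = 2596.7 * 9.80665 = 25464.928055 m/s
mass ratio = exp(dv/ve) = exp(1662.6/25464.928055) = 1.06746833
m_prop = m_dry * (mr - 1) = 2021.4 * (1.06746833 - 1)
m_prop = 136.3805 kg

136.3805 kg


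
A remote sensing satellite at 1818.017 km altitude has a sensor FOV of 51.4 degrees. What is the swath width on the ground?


FOV = 51.4 deg = 0.8970992 rad
swath = 2 * alt * tan(FOV/2) = 2 * 1818.017 * tan(0.4485496)
swath = 2 * 1818.017 * 0.4812675
swath = 1749.9050 km

1749.9050 km


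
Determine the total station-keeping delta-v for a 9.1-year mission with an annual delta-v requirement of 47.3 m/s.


dV = rate * years = 47.3 * 9.1
dV = 430.4300 m/s

430.4300 m/s


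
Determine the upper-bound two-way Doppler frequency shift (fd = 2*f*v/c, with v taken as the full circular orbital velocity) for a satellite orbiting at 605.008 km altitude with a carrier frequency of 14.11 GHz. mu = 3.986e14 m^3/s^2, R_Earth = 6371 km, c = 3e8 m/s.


r = 6.976008e+06 m
v = sqrt(mu/r) = 7559.0142 m/s (worst-case radial velocity)
f = 14.11 GHz = 1.411e+10 Hz
fd = 2*f*v/c = 2*1.411e+10*7559.0142/3.0e+08
fd = 711051.2707 Hz

711051.2707 Hz


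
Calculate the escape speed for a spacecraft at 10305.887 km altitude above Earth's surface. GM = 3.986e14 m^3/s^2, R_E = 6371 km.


r = 6371.0 + 10305.887 = 16676.8870 km = 1.6676887e+07 m
v_esc = sqrt(2*mu/r) = sqrt(2*3.986e14 / 1.6676887e+07)
v_esc = 6913.9487 m/s = 6.9139 km/s

6.9139 km/s


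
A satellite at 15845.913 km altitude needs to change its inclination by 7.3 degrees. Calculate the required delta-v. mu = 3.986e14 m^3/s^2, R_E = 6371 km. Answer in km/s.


r = 22216.9130 km = 2.2216913e+07 m
V = sqrt(mu/r) = 4235.7156 m/s
di = 7.3 deg = 0.127409 rad
dV = 2*V*sin(di/2) = 2*4235.7156*sin(0.06370452)
dV = 539.3035 m/s = 0.5393035 km/s

0.5393 km/s


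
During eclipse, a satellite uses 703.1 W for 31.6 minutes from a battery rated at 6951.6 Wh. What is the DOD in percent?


E_used = P * t / 60 = 703.1 * 31.6 / 60 = 370.2993 Wh
DOD = E_used / E_total * 100 = 370.2993 / 6951.6 * 100
DOD = 5.3268 %

5.3268 %


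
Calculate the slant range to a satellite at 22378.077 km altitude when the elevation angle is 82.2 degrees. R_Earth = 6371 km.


h = 22378.077 km, el = 82.2 deg
d = -R_E*sin(el) + sqrt((R_E*sin(el))^2 + 2*R_E*h + h^2)
d = -6371.0000*sin(1.4347) + sqrt((6371.0000*0.9907478)^2 + 2*6371.0000*22378.077 + 22378.077^2)
d = 22424.0173 km

22424.0173 km


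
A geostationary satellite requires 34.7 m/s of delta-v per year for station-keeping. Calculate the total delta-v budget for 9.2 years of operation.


dV = rate * years = 34.7 * 9.2
dV = 319.2400 m/s

319.2400 m/s


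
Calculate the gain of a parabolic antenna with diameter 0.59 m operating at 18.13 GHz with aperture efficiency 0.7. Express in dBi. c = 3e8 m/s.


lambda = c/f = 3e8 / 1.813e+10 = 0.01654716 m
G = eta*(pi*D/lambda)^2 = 0.7*(pi*0.59/0.01654716)^2
G = 8783.2432 (linear)
G = 10*log10(8783.2432) = 39.4365 dBi

39.4365 dBi


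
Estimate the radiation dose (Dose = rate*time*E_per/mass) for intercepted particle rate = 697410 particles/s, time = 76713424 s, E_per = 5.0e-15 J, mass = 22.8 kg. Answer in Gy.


Total energy deposited = rate * time * E_per
  = 697410 * 76713424 * 5.0e-15 = 0.2675035 J
Dose = E_total / mass = 0.2675035 / 22.8
Dose = 0.01173261 Gy

0.0117 Gy


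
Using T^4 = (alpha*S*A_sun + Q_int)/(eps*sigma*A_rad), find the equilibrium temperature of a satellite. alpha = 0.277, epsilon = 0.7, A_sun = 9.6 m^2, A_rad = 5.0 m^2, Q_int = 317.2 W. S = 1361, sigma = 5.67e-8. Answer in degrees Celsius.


Numerator = alpha*S*A_sun + Q_int = 0.277*1361*9.6 + 317.2 = 3936.3712 W
Denominator = eps*sigma*A_rad = 0.7*5.67e-8*5.0 = 1.9845e-07 W/K^4
T^4 = 1.9835582e+10 K^4
T = 375.2850 K = 102.1350 C

102.1350 degrees Celsius


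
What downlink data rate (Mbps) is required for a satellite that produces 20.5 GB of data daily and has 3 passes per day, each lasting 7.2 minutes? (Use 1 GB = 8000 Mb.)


total contact time = 3 * 7.2 * 60 = 1296.0000 s
data = 20.5 GB = 164000.0000 Mb
rate = 164000.0000 / 1296.0000 = 126.5432 Mbps

126.5432 Mbps


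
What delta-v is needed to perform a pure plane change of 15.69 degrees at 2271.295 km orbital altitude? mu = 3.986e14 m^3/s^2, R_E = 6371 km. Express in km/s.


r = 8642.2950 km = 8.642295e+06 m
V = sqrt(mu/r) = 6791.3186 m/s
di = 15.69 deg = 0.2738422 rad
dV = 2*V*sin(di/2) = 2*6791.3186*sin(0.1369211)
dV = 1853.9439 m/s = 1.8539 km/s

1.8539 km/s


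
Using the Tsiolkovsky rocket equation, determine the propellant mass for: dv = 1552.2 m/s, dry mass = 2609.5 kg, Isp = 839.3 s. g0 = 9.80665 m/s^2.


ve = Isp * g0 = 839.3 * 9.80665 = 8230.721345 m/s
mass ratio = exp(dv/ve) = exp(1552.2/8230.721345) = 1.20754110
m_prop = m_dry * (mr - 1) = 2609.5 * (1.20754110 - 1)
m_prop = 541.5785 kg

541.5785 kg


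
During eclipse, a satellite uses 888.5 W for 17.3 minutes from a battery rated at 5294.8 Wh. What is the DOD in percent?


E_used = P * t / 60 = 888.5 * 17.3 / 60 = 256.1842 Wh
DOD = E_used / E_total * 100 = 256.1842 / 5294.8 * 100
DOD = 4.8384 %

4.8384 %


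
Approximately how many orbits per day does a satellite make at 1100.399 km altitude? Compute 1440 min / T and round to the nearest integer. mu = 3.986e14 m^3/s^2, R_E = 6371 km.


r = 7.471399e+06 m
T = 2*pi*sqrt(r^3/mu) = 6427.0861 s = 107.1181 min
revs/day = 1440 / 107.1181 = 13.4431
Rounded: 13 revolutions per day

13 revolutions per day


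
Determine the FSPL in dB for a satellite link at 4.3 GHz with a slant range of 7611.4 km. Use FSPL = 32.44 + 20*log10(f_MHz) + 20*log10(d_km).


f = 4.3 GHz = 4300.0000 MHz
d = 7611.4 km
FSPL = 32.44 + 20*log10(4300.0000) + 20*log10(7611.4)
FSPL = 32.44 + 72.6694 + 77.6293
FSPL = 182.7387 dB

182.7387 dB


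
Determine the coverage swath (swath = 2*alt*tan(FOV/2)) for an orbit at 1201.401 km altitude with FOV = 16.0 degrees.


FOV = 16.0 deg = 0.2792527 rad
swath = 2 * alt * tan(FOV/2) = 2 * 1201.401 * tan(0.1396263)
swath = 2 * 1201.401 * 0.1405408
swath = 337.6918 km

337.6918 km


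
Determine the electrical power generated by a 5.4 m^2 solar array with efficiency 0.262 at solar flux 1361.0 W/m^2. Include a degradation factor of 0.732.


P = area * eta * S * degradation
P = 5.4 * 0.262 * 1361.0 * 0.732
P = 1409.4973 W

1409.4973 W


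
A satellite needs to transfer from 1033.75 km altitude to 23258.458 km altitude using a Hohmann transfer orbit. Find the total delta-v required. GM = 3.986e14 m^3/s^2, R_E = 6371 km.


r1 = 7404.7500 km = 7.40475e+06 m
r2 = 29629.4580 km = 2.9629458e+07 m
dv1 = sqrt(mu/r1)*(sqrt(2*r2/(r1+r2)) - 1) = 1943.9574 m/s
dv2 = sqrt(mu/r2)*(1 - sqrt(2*r1/(r1+r2))) = 1348.4107 m/s
total dv = |dv1| + |dv2| = 1943.9574 + 1348.4107 = 3292.3681 m/s = 3.2924 km/s

3.2924 km/s


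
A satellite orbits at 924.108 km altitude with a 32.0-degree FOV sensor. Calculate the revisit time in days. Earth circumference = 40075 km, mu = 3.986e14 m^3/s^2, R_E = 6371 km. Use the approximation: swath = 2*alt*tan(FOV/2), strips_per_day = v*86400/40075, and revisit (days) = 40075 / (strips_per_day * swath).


swath = 2*924.108*tan(0.2792527) = 529.9674 km
v = sqrt(mu/r) = 7391.8439 m/s = 7.3918 km/s
strips/day = v*86400/40075 = 7.3918*86400/40075 = 15.9365
coverage/day = strips * swath = 15.9365 * 529.9674 = 8445.8266 km
revisit = 40075 / 8445.8266 = 4.7449 days

4.7449 days


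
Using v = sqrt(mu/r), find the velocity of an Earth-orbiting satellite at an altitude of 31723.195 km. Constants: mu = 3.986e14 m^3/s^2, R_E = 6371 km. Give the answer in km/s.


r = R_E + alt = 6371.0 + 31723.195 = 38094.1950 km = 3.8094195e+07 m
v = sqrt(mu/r) = sqrt(3.986e14 / 3.8094195e+07) = 3234.7390 m/s = 3.2347 km/s

3.2347 km/s


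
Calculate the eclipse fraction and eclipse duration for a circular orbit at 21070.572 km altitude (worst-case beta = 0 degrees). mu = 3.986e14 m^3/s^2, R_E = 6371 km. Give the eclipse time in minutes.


r = 27441.5720 km
T = 754.0037 min
Eclipse fraction = arcsin(R_E/r)/pi = arcsin(6371.0000/27441.5720)/pi
= arcsin(0.232166)/pi = 0.07458126
Eclipse duration = 0.07458126 * 754.0037 = 56.2345 min

56.2345 minutes


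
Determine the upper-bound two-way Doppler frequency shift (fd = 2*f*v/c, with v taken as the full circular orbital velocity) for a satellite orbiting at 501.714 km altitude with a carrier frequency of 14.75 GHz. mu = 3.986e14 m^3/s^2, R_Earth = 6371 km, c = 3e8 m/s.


r = 6.872714e+06 m
v = sqrt(mu/r) = 7615.6068 m/s (worst-case radial velocity)
f = 14.75 GHz = 1.475e+10 Hz
fd = 2*f*v/c = 2*1.475e+10*7615.6068/3.0e+08
fd = 748867.9992 Hz

748867.9992 Hz


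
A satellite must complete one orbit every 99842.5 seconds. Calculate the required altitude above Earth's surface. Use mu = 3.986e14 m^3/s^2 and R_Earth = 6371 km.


T = 99842.5 s
r = (mu*T^2/(4*pi^2))^(1/3) = (3.986e14 * 99842.5^2 / (4*pi^2))^(1/3)
r = 4.6516049e+07 m = 46516.0488 km
alt = r - R_E = 46516.0488 - 6371 = 40145.0488 km

40145.0488 km


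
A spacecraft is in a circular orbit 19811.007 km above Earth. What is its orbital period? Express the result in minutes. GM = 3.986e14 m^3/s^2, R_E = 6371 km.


r = 26182.0070 km = 2.6182007e+07 m
T = 2*pi*sqrt(r^3/mu) = 2*pi*sqrt(1.79477e+22 / 3.986e14)
T = 42161.4582 s = 702.6910 min

702.6910 minutes


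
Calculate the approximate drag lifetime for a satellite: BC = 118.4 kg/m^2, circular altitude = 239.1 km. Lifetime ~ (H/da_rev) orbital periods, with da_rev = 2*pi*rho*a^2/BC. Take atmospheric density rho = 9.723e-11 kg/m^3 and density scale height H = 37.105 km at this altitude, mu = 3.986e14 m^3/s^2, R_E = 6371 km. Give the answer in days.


a = R_E + alt = 6610.1000 km = 6.6101e+06 m
da_rev = 2*pi*rho*a^2/BC = 2*pi*9.723e-11*(6.6101e+06)^2/118.4 = 225.447026 m per revolution
N = H/da_rev = 37105.0000 m / 225.447026 m = 164.5841 revolutions
P = 2*pi*sqrt(a^3/mu) = 5348.3924 s
lifetime = N*P = 164.5841 * 5348.3924 = 880260.4521 s = 10.1882 days

10.1882 days


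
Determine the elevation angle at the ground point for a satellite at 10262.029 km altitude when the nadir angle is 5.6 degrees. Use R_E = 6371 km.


r = R_E + alt = 16633.0290 km
Law of sines in the satellite / Earth-center / ground-point triangle:
  sin(nadir)/R_E = sin(90 + el)/r  =>  cos(el) = (r/R_E)*sin(nadir)
cos(el) = (16633.0290 / 6371.0000) * sin(5.6 deg) = 0.2547636
el = arccos(0.2547636) = 75.2404 deg
(Earth-central angle = 90 - nadir - el = 9.1596 deg)

75.2404 degrees


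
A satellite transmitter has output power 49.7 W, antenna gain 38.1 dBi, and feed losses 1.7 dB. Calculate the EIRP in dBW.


Pt = 49.7 W = 16.9636 dBW
EIRP = Pt_dBW + Gt - losses = 16.9636 + 38.1 - 1.7 = 53.3636 dBW

53.3636 dBW


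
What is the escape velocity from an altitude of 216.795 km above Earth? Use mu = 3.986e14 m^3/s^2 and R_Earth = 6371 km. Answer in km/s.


r = 6371.0 + 216.795 = 6587.7950 km = 6.587795e+06 m
v_esc = sqrt(2*mu/r) = sqrt(2*3.986e14 / 6.587795e+06)
v_esc = 11000.5299 m/s = 11.0005 km/s

11.0005 km/s


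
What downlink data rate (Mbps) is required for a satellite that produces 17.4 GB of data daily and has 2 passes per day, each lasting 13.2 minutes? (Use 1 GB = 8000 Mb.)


total contact time = 2 * 13.2 * 60 = 1584.0000 s
data = 17.4 GB = 139200.0000 Mb
rate = 139200.0000 / 1584.0000 = 87.8788 Mbps

87.8788 Mbps


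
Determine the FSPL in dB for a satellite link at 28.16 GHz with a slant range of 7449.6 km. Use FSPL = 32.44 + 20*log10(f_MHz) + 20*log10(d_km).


f = 28.16 GHz = 28160.0000 MHz
d = 7449.6 km
FSPL = 32.44 + 20*log10(28160.0000) + 20*log10(7449.6)
FSPL = 32.44 + 88.9927 + 77.4427
FSPL = 198.8753 dB

198.8753 dB


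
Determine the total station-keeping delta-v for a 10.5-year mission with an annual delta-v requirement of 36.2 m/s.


dV = rate * years = 36.2 * 10.5
dV = 380.1000 m/s

380.1000 m/s


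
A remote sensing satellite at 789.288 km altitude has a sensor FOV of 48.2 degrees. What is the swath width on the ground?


FOV = 48.2 deg = 0.8412487 rad
swath = 2 * alt * tan(FOV/2) = 2 * 789.288 * tan(0.4206243)
swath = 2 * 789.288 * 0.4473216
swath = 706.1312 km

706.1312 km


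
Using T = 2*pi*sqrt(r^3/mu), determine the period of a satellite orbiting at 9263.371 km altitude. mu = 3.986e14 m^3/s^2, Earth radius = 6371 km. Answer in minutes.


r = 15634.3710 km = 1.5634371e+07 m
T = 2*pi*sqrt(r^3/mu) = 2*pi*sqrt(3.8215649e+21 / 3.986e14)
T = 19455.0272 s = 324.2505 min

324.2505 minutes


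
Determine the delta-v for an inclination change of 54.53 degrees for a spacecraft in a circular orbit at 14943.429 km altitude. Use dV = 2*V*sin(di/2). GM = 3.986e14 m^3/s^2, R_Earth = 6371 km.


r = 21314.4290 km = 2.1314429e+07 m
V = sqrt(mu/r) = 4324.4591 m/s
di = 54.53 deg = 0.951728 rad
dV = 2*V*sin(di/2) = 2*4324.4591*sin(0.475864)
dV = 3962.1269 m/s = 3.9621 km/s

3.9621 km/s


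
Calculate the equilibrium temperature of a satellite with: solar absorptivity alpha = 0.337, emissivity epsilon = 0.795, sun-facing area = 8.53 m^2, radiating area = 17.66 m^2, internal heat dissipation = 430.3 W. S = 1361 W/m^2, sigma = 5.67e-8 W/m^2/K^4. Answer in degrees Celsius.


Numerator = alpha*S*A_sun + Q_int = 0.337*1361*8.53 + 430.3 = 4342.6442 W
Denominator = eps*sigma*A_rad = 0.795*5.67e-8*17.66 = 7.9605099e-07 W/K^4
T^4 = 5.4552337e+09 K^4
T = 271.7711 K = -1.3789 C

-1.3789 degrees Celsius


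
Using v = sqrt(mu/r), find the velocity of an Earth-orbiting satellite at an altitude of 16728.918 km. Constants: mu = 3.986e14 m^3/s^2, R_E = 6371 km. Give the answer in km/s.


r = R_E + alt = 6371.0 + 16728.918 = 23099.9180 km = 2.3099918e+07 m
v = sqrt(mu/r) = sqrt(3.986e14 / 2.3099918e+07) = 4153.9707 m/s = 4.1540 km/s

4.1540 km/s


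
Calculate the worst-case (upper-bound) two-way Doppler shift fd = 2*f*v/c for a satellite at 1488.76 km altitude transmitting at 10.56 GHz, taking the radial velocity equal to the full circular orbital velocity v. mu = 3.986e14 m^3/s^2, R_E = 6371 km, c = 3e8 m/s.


r = 7.85976e+06 m
v = sqrt(mu/r) = 7121.3774 m/s (worst-case radial velocity)
f = 10.56 GHz = 1.056e+10 Hz
fd = 2*f*v/c = 2*1.056e+10*7121.3774/3.0e+08
fd = 501344.9721 Hz

501344.9721 Hz


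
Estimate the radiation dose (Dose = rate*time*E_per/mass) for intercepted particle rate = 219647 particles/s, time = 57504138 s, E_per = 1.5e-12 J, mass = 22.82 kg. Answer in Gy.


Total energy deposited = rate * time * E_per
  = 219647 * 57504138 * 1.5e-12 = 18.9459 J
Dose = E_total / mass = 18.9459 / 22.82
Dose = 0.830233 Gy

0.8302 Gy


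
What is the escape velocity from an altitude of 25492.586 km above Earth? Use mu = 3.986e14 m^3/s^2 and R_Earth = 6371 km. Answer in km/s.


r = 6371.0 + 25492.586 = 31863.5860 km = 3.1863586e+07 m
v_esc = sqrt(2*mu/r) = sqrt(2*3.986e14 / 3.1863586e+07)
v_esc = 5001.9151 m/s = 5.0019 km/s

5.0019 km/s


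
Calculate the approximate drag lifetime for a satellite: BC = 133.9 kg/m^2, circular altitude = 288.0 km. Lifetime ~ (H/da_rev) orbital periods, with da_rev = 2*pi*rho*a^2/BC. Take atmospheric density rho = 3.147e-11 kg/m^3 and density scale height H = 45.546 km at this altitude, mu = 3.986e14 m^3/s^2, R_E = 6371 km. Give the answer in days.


a = R_E + alt = 6659.0000 km = 6.659e+06 m
da_rev = 2*pi*rho*a^2/BC = 2*pi*3.147e-11*(6.659e+06)^2/133.9 = 65.480813 m per revolution
N = H/da_rev = 45546.0000 m / 65.480813 m = 695.5625 revolutions
P = 2*pi*sqrt(a^3/mu) = 5407.8513 s
lifetime = N*P = 695.5625 * 5407.8513 = 3.7614987e+06 s = 43.5359 days

43.5359 days


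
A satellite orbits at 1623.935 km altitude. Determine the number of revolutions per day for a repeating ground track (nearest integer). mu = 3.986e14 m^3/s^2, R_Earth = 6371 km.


r = 7.994935e+06 m
T = 2*pi*sqrt(r^3/mu) = 7114.3238 s = 118.5721 min
revs/day = 1440 / 118.5721 = 12.1445
Rounded: 12 revolutions per day

12 revolutions per day


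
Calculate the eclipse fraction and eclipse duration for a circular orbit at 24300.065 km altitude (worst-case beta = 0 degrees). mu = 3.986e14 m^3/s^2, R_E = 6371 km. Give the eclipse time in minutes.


r = 30671.0650 km
T = 890.9498 min
Eclipse fraction = arcsin(R_E/r)/pi = arcsin(6371.0000/30671.0650)/pi
= arcsin(0.2077202)/pi = 0.06660436
Eclipse duration = 0.06660436 * 890.9498 = 59.3411 min

59.3411 minutes


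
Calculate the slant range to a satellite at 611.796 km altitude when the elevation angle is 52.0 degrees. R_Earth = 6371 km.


h = 611.796 km, el = 52.0 deg
d = -R_E*sin(el) + sqrt((R_E*sin(el))^2 + 2*R_E*h + h^2)
d = -6371.0000*sin(0.9075712) + sqrt((6371.0000*0.7880108)^2 + 2*6371.0000*611.796 + 611.796^2)
d = 756.6399 km

756.6399 km


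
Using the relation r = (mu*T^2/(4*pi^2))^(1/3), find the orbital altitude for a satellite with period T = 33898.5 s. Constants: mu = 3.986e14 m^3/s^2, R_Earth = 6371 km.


T = 33898.5 s
r = (mu*T^2/(4*pi^2))^(1/3) = (3.986e14 * 33898.5^2 / (4*pi^2))^(1/3)
r = 2.2638423e+07 m = 22638.4232 km
alt = r - R_E = 22638.4232 - 6371 = 16267.4232 km

16267.4232 km


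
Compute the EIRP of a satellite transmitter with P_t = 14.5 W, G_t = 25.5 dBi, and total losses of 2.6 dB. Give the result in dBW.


Pt = 14.5 W = 11.6137 dBW
EIRP = Pt_dBW + Gt - losses = 11.6137 + 25.5 - 2.6 = 34.5137 dBW

34.5137 dBW


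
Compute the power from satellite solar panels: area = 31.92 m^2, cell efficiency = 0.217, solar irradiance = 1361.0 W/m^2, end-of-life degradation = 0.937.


P = area * eta * S * degradation
P = 31.92 * 0.217 * 1361.0 * 0.937
P = 8833.2461 W

8833.2461 W


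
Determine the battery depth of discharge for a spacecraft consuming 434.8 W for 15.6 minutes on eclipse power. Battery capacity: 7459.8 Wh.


E_used = P * t / 60 = 434.8 * 15.6 / 60 = 113.0480 Wh
DOD = E_used / E_total * 100 = 113.0480 / 7459.8 * 100
DOD = 1.5154 %

1.5154 %


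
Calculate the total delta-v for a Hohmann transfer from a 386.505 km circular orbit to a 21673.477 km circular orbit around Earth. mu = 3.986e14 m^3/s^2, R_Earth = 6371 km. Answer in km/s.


r1 = 6757.5050 km = 6.757505e+06 m
r2 = 28044.4770 km = 2.8044477e+07 m
dv1 = sqrt(mu/r1)*(sqrt(2*r2/(r1+r2)) - 1) = 2069.9171 m/s
dv2 = sqrt(mu/r2)*(1 - sqrt(2*r1/(r1+r2))) = 1420.6628 m/s
total dv = |dv1| + |dv2| = 2069.9171 + 1420.6628 = 3490.5799 m/s = 3.4906 km/s

3.4906 km/s


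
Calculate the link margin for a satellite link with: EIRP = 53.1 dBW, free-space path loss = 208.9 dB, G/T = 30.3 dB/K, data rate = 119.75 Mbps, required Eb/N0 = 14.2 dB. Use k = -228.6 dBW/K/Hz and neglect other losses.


C/N0 = EIRP - FSPL + G/T - k = 53.1 - 208.9 + 30.3 - (-228.6)
C/N0 = 103.1000 dB-Hz
R_b = 119.75 Mbps = 1.1975e+08 bps -> 10*log10(R_b) = 80.7828 dB-Hz
Eb/N0 = C/N0 - 10*log10(R_b) = 103.1000 - 80.7828 = 22.3172 dB
Margin = Eb/N0 - Eb/N0_req = 22.3172 - 14.2 = 8.1172 dB (link closes)

8.1172 dB


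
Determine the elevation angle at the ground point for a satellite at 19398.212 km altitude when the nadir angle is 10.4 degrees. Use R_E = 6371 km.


r = R_E + alt = 25769.2120 km
Law of sines in the satellite / Earth-center / ground-point triangle:
  sin(nadir)/R_E = sin(90 + el)/r  =>  cos(el) = (r/R_E)*sin(nadir)
cos(el) = (25769.2120 / 6371.0000) * sin(10.4 deg) = 0.7301579
el = arccos(0.7301579) = 43.1004 deg
(Earth-central angle = 90 - nadir - el = 36.4996 deg)

43.1004 degrees


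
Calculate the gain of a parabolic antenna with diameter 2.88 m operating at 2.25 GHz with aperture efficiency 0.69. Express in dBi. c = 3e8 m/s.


lambda = c/f = 3e8 / 2.25e+09 = 0.1333333 m
G = eta*(pi*D/lambda)^2 = 0.69*(pi*2.88/0.1333333)^2
G = 3177.2862 (linear)
G = 10*log10(3177.2862) = 35.0206 dBi

35.0206 dBi


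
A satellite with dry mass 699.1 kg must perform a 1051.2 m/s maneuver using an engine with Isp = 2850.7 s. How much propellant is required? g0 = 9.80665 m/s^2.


ve = Isp * g0 = 2850.7 * 9.80665 = 27955.817155 m/s
mass ratio = exp(dv/ve) = exp(1051.2/27955.817155) = 1.03831810
m_prop = m_dry * (mr - 1) = 699.1 * (1.03831810 - 1)
m_prop = 26.7882 kg

26.7882 kg


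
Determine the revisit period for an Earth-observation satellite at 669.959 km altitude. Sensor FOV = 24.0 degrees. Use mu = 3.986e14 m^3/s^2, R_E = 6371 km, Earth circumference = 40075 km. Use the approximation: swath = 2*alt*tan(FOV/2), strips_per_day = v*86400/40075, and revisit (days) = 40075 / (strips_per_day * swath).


swath = 2*669.959*tan(0.2094395) = 284.8084 km
v = sqrt(mu/r) = 7524.0685 m/s = 7.5241 km/s
strips/day = v*86400/40075 = 7.5241*86400/40075 = 16.2216
coverage/day = strips * swath = 16.2216 * 284.8084 = 4620.0395 km
revisit = 40075 / 4620.0395 = 8.6742 days

8.6742 days


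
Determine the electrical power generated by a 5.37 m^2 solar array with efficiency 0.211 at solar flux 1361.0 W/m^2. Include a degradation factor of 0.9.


P = area * eta * S * degradation
P = 5.37 * 0.211 * 1361.0 * 0.9
P = 1387.8974 W

1387.8974 W


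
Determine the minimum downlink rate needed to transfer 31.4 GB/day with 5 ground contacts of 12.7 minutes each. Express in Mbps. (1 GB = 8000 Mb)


total contact time = 5 * 12.7 * 60 = 3810.0000 s
data = 31.4 GB = 251200.0000 Mb
rate = 251200.0000 / 3810.0000 = 65.9318 Mbps

65.9318 Mbps


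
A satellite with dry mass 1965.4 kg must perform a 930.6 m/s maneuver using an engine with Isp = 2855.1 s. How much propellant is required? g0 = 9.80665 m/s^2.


ve = Isp * g0 = 2855.1 * 9.80665 = 27998.966415 m/s
mass ratio = exp(dv/ve) = exp(930.6/27998.966415) = 1.03379546
m_prop = m_dry * (mr - 1) = 1965.4 * (1.03379546 - 1)
m_prop = 66.4216 kg

66.4216 kg


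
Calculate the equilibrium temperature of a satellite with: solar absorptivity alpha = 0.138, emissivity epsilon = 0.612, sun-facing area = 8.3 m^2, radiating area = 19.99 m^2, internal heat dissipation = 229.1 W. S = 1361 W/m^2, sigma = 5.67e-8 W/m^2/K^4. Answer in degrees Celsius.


Numerator = alpha*S*A_sun + Q_int = 0.138*1361*8.3 + 229.1 = 1787.9894 W
Denominator = eps*sigma*A_rad = 0.612*5.67e-8*19.99 = 6.93661e-07 W/K^4
T^4 = 2.5776127e+09 K^4
T = 225.3224 K = -47.8276 C

-47.8276 degrees Celsius


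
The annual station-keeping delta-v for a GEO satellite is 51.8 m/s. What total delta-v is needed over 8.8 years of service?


dV = rate * years = 51.8 * 8.8
dV = 455.8400 m/s

455.8400 m/s


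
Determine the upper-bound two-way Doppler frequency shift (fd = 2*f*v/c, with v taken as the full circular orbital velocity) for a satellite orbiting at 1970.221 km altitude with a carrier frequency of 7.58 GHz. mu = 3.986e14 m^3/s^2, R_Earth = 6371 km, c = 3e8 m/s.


r = 8.341221e+06 m
v = sqrt(mu/r) = 6912.7975 m/s (worst-case radial velocity)
f = 7.58 GHz = 7.58e+09 Hz
fd = 2*f*v/c = 2*7.58e+09*6912.7975/3.0e+08
fd = 349326.6988 Hz

349326.6988 Hz


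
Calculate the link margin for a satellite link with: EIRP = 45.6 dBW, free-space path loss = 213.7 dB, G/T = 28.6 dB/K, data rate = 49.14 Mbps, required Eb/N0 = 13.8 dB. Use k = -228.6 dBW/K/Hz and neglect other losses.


C/N0 = EIRP - FSPL + G/T - k = 45.6 - 213.7 + 28.6 - (-228.6)
C/N0 = 89.1000 dB-Hz
R_b = 49.14 Mbps = 4.914e+07 bps -> 10*log10(R_b) = 76.9144 dB-Hz
Eb/N0 = C/N0 - 10*log10(R_b) = 89.1000 - 76.9144 = 12.1856 dB
Margin = Eb/N0 - Eb/N0_req = 12.1856 - 13.8 = -1.6144 dB (negative margin: link does not close)

-1.6144 dB


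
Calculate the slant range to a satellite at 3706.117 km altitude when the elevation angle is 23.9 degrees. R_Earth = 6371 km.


h = 3706.117 km, el = 23.9 deg
d = -R_E*sin(el) + sqrt((R_E*sin(el))^2 + 2*R_E*h + h^2)
d = -6371.0000*sin(0.4171337) + sqrt((6371.0000*0.4051416)^2 + 2*6371.0000*3706.117 + 3706.117^2)
d = 5642.0429 km

5642.0429 km


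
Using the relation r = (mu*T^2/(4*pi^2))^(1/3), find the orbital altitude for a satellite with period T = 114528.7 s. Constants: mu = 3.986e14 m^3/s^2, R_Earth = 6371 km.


T = 114528.7 s
r = (mu*T^2/(4*pi^2))^(1/3) = (3.986e14 * 114528.7^2 / (4*pi^2))^(1/3)
r = 5.0972438e+07 m = 50972.4380 km
alt = r - R_E = 50972.4380 - 6371 = 44601.4380 km

44601.4380 km


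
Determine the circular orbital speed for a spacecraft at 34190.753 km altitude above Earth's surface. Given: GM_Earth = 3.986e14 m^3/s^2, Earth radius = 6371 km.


r = R_E + alt = 6371.0 + 34190.753 = 40561.7530 km = 4.0561753e+07 m
v = sqrt(mu/r) = sqrt(3.986e14 / 4.0561753e+07) = 3134.8033 m/s = 3.1348 km/s

3.1348 km/s


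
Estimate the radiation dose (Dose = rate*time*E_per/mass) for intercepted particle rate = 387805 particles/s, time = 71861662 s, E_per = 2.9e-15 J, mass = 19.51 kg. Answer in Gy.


Total energy deposited = rate * time * E_per
  = 387805 * 71861662 * 2.9e-15 = 0.0808181 J
Dose = E_total / mass = 0.0808181 / 19.51
Dose = 0.004142394 Gy

0.0041 Gy


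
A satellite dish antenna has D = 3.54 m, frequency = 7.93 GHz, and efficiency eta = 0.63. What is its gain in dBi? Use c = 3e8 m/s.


lambda = c/f = 3e8 / 7.93e+09 = 0.03783102 m
G = eta*(pi*D/lambda)^2 = 0.63*(pi*3.54/0.03783102)^2
G = 54444.0826 (linear)
G = 10*log10(54444.0826) = 47.3595 dBi

47.3595 dBi


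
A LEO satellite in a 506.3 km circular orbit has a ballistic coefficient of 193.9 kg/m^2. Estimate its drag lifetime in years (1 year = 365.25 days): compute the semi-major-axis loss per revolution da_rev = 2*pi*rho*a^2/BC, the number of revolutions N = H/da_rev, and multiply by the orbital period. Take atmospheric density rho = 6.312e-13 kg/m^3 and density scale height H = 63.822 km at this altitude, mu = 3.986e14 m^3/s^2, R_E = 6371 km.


a = R_E + alt = 6877.3000 km = 6.8773e+06 m
da_rev = 2*pi*rho*a^2/BC = 2*pi*6.312e-13*(6.8773e+06)^2/193.9 = 0.967397562 m per revolution
N = H/da_rev = 63822.0000 m / 0.967397562 m = 65972.8766 revolutions
P = 2*pi*sqrt(a^3/mu) = 5675.9450 s
lifetime = N*P = 65972.8766 * 5675.9450 = 3.7445842e+08 s = 4334.0095 days
years = 4334.0095 / 365.25 = 11.8659 years

11.8659 years


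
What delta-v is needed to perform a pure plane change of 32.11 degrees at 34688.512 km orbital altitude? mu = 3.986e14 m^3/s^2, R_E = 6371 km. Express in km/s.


r = 41059.5120 km = 4.1059512e+07 m
V = sqrt(mu/r) = 3115.7439 m/s
di = 32.11 deg = 0.5604252 rad
dV = 2*V*sin(di/2) = 2*3115.7439*sin(0.2802126)
dV = 1723.3801 m/s = 1.7234 km/s

1.7234 km/s


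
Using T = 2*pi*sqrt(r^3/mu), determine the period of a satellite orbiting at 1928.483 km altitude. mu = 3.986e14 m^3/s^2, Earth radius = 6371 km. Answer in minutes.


r = 8299.4830 km = 8.299483e+06 m
T = 2*pi*sqrt(r^3/mu) = 2*pi*sqrt(5.7168016e+20 / 3.986e14)
T = 7524.6756 s = 125.4113 min

125.4113 minutes


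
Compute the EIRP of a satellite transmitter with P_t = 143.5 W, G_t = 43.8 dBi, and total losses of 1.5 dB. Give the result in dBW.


Pt = 143.5 W = 21.5685 dBW
EIRP = Pt_dBW + Gt - losses = 21.5685 + 43.8 - 1.5 = 63.8685 dBW

63.8685 dBW


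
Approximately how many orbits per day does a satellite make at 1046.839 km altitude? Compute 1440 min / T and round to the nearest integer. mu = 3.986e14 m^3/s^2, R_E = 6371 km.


r = 7.417839e+06 m
T = 2*pi*sqrt(r^3/mu) = 6358.0996 s = 105.9683 min
revs/day = 1440 / 105.9683 = 13.5890
Rounded: 14 revolutions per day

14 revolutions per day


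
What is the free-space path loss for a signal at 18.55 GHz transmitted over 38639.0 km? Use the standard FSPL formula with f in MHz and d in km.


f = 18.55 GHz = 18550.0000 MHz
d = 38639.0 km
FSPL = 32.44 + 20*log10(18550.0000) + 20*log10(38639.0)
FSPL = 32.44 + 85.3669 + 91.7405
FSPL = 209.5474 dB

209.5474 dB


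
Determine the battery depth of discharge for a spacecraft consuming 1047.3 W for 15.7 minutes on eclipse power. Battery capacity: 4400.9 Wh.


E_used = P * t / 60 = 1047.3 * 15.7 / 60 = 274.0435 Wh
DOD = E_used / E_total * 100 = 274.0435 / 4400.9 * 100
DOD = 6.2270 %

6.2270 %


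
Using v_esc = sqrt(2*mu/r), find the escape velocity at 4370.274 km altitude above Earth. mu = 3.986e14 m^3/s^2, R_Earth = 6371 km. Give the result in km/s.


r = 6371.0 + 4370.274 = 10741.2740 km = 1.0741274e+07 m
v_esc = sqrt(2*mu/r) = sqrt(2*3.986e14 / 1.0741274e+07)
v_esc = 8615.0092 m/s = 8.6150 km/s

8.6150 km/s


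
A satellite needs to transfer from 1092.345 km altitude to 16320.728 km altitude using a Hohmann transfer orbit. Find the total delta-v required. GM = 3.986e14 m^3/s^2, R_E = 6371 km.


r1 = 7463.3450 km = 7.463345e+06 m
r2 = 22691.7280 km = 2.2691728e+07 m
dv1 = sqrt(mu/r1)*(sqrt(2*r2/(r1+r2)) - 1) = 1657.3603 m/s
dv2 = sqrt(mu/r2)*(1 - sqrt(2*r1/(r1+r2))) = 1242.4264 m/s
total dv = |dv1| + |dv2| = 1657.3603 + 1242.4264 = 2899.7867 m/s = 2.8998 km/s

2.8998 km/s


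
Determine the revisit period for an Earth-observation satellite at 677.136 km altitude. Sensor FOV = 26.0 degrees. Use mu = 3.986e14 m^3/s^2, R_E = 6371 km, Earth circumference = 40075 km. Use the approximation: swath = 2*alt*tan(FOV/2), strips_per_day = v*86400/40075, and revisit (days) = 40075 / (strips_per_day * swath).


swath = 2*677.136*tan(0.2268928) = 312.6583 km
v = sqrt(mu/r) = 7520.2367 m/s = 7.5202 km/s
strips/day = v*86400/40075 = 7.5202*86400/40075 = 16.2133
coverage/day = strips * swath = 16.2133 * 312.6583 = 5069.2268 km
revisit = 40075 / 5069.2268 = 7.9055 days

7.9055 days


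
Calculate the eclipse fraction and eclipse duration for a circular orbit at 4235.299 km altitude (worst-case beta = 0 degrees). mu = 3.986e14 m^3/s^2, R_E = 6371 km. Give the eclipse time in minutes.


r = 10606.2990 km
T = 181.1781 min
Eclipse fraction = arcsin(R_E/r)/pi = arcsin(6371.0000/10606.2990)/pi
= arcsin(0.6006808)/pi = 0.2051037
Eclipse duration = 0.2051037 * 181.1781 = 37.1603 min

37.1603 minutes


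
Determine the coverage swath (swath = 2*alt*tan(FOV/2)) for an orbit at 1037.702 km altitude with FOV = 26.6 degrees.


FOV = 26.6 deg = 0.4642576 rad
swath = 2 * alt * tan(FOV/2) = 2 * 1037.702 * tan(0.2321288)
swath = 2 * 1037.702 * 0.23639
swath = 490.6047 km

490.6047 km


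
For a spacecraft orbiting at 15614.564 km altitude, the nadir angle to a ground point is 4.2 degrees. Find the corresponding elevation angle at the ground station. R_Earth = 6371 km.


r = R_E + alt = 21985.5640 km
Law of sines in the satellite / Earth-center / ground-point triangle:
  sin(nadir)/R_E = sin(90 + el)/r  =>  cos(el) = (r/R_E)*sin(nadir)
cos(el) = (21985.5640 / 6371.0000) * sin(4.2 deg) = 0.2527363
el = arccos(0.2527363) = 75.3605 deg
(Earth-central angle = 90 - nadir - el = 10.4395 deg)

75.3605 degrees


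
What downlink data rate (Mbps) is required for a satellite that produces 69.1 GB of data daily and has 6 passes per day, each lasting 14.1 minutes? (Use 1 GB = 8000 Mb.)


total contact time = 6 * 14.1 * 60 = 5076.0000 s
data = 69.1 GB = 552800.0000 Mb
rate = 552800.0000 / 5076.0000 = 108.9046 Mbps

108.9046 Mbps


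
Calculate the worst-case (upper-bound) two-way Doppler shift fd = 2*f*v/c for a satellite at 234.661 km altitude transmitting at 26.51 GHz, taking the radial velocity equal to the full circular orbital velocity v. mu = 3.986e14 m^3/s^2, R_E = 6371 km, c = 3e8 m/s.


r = 6.605661e+06 m
v = sqrt(mu/r) = 7768.0231 m/s (worst-case radial velocity)
f = 26.51 GHz = 2.651e+10 Hz
fd = 2*f*v/c = 2*2.651e+10*7768.0231/3.0e+08
fd = 1.3728686e+06 Hz

1.3729e+06 Hz


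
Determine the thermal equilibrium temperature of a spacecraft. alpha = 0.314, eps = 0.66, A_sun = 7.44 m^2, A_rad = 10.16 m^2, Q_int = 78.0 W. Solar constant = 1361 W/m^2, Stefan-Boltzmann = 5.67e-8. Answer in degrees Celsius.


Numerator = alpha*S*A_sun + Q_int = 0.314*1361*7.44 + 78.0 = 3257.5138 W
Denominator = eps*sigma*A_rad = 0.66*5.67e-8*10.16 = 3.8020752e-07 W/K^4
T^4 = 8.5677258e+09 K^4
T = 304.2401 K = 31.0901 C

31.0901 degrees Celsius


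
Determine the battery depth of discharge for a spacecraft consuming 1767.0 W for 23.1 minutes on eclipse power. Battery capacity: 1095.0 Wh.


E_used = P * t / 60 = 1767.0 * 23.1 / 60 = 680.2950 Wh
DOD = E_used / E_total * 100 = 680.2950 / 1095.0 * 100
DOD = 62.1274 %

62.1274 %


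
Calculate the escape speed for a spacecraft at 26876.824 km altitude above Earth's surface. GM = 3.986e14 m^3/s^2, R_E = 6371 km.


r = 6371.0 + 26876.824 = 33247.8240 km = 3.3247824e+07 m
v_esc = sqrt(2*mu/r) = sqrt(2*3.986e14 / 3.3247824e+07)
v_esc = 4896.6835 m/s = 4.8967 km/s

4.8967 km/s


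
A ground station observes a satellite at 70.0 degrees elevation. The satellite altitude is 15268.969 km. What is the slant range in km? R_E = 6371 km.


h = 15268.969 km, el = 70.0 deg
d = -R_E*sin(el) + sqrt((R_E*sin(el))^2 + 2*R_E*h + h^2)
d = -6371.0000*sin(1.2217) + sqrt((6371.0000*0.9396926)^2 + 2*6371.0000*15268.969 + 15268.969^2)
d = 15543.2014 km

15543.2014 km
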